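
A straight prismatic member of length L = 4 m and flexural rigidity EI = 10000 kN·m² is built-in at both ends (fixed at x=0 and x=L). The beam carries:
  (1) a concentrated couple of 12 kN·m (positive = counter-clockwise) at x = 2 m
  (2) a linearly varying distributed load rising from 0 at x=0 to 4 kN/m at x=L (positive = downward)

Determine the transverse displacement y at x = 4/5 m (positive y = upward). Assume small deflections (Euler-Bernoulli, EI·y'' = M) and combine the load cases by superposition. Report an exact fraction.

Load 1 — applied couple M₀=12 kN·m at a=2 m (b=L-a=2):
  y_1 = (R_Ax³/6 - M_Ax²/2)/EI  [x≤a] with R_A=9/2, M_A=3 = ((9/2)·(4/5)³/6 - 3·(4/5)²/2)/10000 = -9/156250 m
Load 2 — triangular load w₀=4 kN/m (0→w₀ over full span):
  y_2 = -w₀x²(L-x)²(x+2L)/(120LEI) = -4·(4/5)²·(4-(4/5))²·((4/5)+2·4)/(120·4·10000) = -1408/29296875 m
Superposition: y = Σ y_i = -6191/58593750 m ≈ -0.000106 m

y(4/5) = -6191/58593750 m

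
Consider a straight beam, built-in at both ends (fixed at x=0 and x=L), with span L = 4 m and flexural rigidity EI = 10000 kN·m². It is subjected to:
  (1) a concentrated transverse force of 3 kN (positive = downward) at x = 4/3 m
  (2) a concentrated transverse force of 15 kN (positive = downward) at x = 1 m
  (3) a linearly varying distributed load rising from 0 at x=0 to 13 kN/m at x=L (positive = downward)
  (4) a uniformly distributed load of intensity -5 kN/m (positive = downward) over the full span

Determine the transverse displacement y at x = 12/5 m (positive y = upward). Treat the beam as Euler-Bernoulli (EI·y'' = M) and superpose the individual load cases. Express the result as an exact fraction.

y(12/5) = -777971/2109375000 m

Load 1 — point force P=3 kN at a=4/3 m (b=L-a=8/3):
  y_1 = -Pa²(L-x)²(3bL-(3b+a)(L-x))/(6L³EI)  [x>a] = -3·(4/3)²·(4-(12/5))²·(3·(8/3)·4-(3·(8/3)+(4/3))·(4-(12/5)))/(6·4³·10000) = -128/2109375 m
Load 2 — point force P=15 kN at a=1 m (b=L-a=3):
  y_2 = -Pa²(L-x)²(3bL-(3b+a)(L-x))/(6L³EI)  [x>a] = -15·1²·(4-(12/5))²·(3·3·4-(3·3+1)·(4-(12/5)))/(6·4³·10000) = -1/5000 m
Load 3 — triangular load w₀=13 kN/m (0→w₀ over full span):
  y_3 = -w₀x²(L-x)²(x+2L)/(120LEI) = -13·(12/5)²·(4-(12/5))²·((12/5)+2·4)/(120·4·10000) = -4056/9765625 m
Load 4 — uniform load w=-5 kN/m over full span:
  y_4 = -wx²(L-x)²/(24EI) = -(-5)·(12/5)²·(4-(12/5))²/(24·10000) = 24/78125 m
Superposition: y = Σ y_i = -777971/2109375000 m ≈ -0.000369 m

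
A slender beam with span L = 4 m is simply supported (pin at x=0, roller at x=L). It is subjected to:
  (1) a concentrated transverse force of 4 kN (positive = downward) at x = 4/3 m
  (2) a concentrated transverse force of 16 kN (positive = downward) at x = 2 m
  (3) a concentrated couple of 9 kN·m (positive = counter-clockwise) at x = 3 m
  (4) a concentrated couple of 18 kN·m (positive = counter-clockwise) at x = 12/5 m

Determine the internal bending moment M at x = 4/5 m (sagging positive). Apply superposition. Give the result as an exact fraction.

M(4/5) = 209/15 kN·m

Load 1 — point force P=4 kN at a=4/3 m (b=L-a=8/3):
  M_1 = Pbx/L  [x≤a] = 4·(8/3)·(4/5)/4 = 32/15 kN·m
Load 2 — point force P=16 kN at a=2 m (b=L-a=2):
  M_2 = Pbx/L  [x≤a] = 16·2·(4/5)/4 = 32/5 kN·m
Load 3 — applied couple M₀=9 kN·m at a=3 m (b=L-a=1):
  M_3 = M₀x/L  [x≤a] = 9·(4/5)/4 = 9/5 kN·m
Load 4 — applied couple M₀=18 kN·m at a=12/5 m (b=L-a=8/5):
  M_4 = M₀x/L  [x≤a] = 18·(4/5)/4 = 18/5 kN·m
Superposition: M = Σ M_i = 209/15 kN·m ≈ 13.933333 kN·m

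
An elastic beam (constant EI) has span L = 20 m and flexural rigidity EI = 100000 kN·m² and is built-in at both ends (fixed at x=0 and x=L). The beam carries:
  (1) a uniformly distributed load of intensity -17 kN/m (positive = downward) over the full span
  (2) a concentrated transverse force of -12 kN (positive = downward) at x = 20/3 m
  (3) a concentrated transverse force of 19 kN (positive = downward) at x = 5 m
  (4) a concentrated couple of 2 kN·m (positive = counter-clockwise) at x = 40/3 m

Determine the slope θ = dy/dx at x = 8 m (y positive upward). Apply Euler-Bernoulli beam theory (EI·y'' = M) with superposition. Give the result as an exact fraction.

Load 1 — uniform load w=-17 kN/m over full span:
  θ_1 = -wx(L-x)(L-2x)/(12EI) = -(-17)·8·(20-8)·(20-2·8)/(12·100000) = 17/3125 rad
Load 2 — point force P=-12 kN at a=20/3 m (b=L-a=40/3):
  θ_2 = Pa²(L-x)(2bL-(3b+a)(L-x))/(2L³EI)  [x>a] = (-12)·(20/3)²·(20-8)·(2·(40/3)·20-(3·(40/3)+(20/3))·(20-8))/(2·20³·100000) = 1/9375 rad
Load 3 — point force P=19 kN at a=5 m (b=L-a=15):
  θ_3 = Pa²(L-x)(2bL-(3b+a)(L-x))/(2L³EI)  [x>a] = 19·5²·(20-8)·(2·15·20-(3·15+5)·(20-8))/(2·20³·100000) = 0 rad
Load 4 — applied couple M₀=2 kN·m at a=40/3 m (b=L-a=20/3):
  θ_4 = (R_Ax²/2 - M_Ax)/EI  [x≤a] with R_A=2/15, M_A=2/3 = ((2/15)·8²/2 - (2/3)·8)/100000 = -1/93750 rad
Superposition: θ = Σ θ_i = 173/31250 rad ≈ 0.005536 rad

θ(8) = 173/31250 rad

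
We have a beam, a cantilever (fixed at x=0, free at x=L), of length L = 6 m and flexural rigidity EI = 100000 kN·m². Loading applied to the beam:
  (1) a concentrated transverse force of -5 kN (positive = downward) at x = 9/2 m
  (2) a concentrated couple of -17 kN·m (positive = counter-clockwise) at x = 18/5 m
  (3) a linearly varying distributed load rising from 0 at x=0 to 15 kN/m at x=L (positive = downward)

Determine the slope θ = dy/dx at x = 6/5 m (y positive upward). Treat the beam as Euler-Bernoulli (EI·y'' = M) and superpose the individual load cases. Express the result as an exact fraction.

Load 1 — point force P=-5 kN at a=9/2 m (b=L-a=3/2):
  θ_1 = -Px(2a-x)/(2EI)  [x≤a] = -(-5)·(6/5)·(2·(9/2)-(6/5))/(2·100000) = 117/500000 rad
Load 2 — applied couple M₀=-17 kN·m at a=18/5 m (b=L-a=12/5):
  θ_2 = M₀x/EI  [x≤a] = (-17)·(6/5)/100000 = -51/250000 rad
Load 3 — triangular load w₀=15 kN/m (0→w₀ over full span):
  θ_3 = (w₀Lx²/4-w₀L²x/3-w₀x⁴/(24L))/EI = (15·6·(6/5)²/4-15·6²·(6/5)/3-15·(6/5)⁴/(24·6))/100000 = -22977/12500000 rad
Superposition: θ = Σ θ_i = -11301/6250000 rad ≈ -0.001808 rad

θ(6/5) = -11301/6250000 rad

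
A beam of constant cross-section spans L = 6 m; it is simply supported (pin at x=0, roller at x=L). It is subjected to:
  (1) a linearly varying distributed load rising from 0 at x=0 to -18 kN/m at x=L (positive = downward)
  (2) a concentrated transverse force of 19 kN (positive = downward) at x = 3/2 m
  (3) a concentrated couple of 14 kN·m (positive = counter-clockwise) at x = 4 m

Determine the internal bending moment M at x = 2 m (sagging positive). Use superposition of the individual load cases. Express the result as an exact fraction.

Load 1 — triangular load w₀=-18 kN/m (0→w₀ over full span):
  M_1 = w₀Lx/6 - w₀x³/(6L) = (-18)·6·2/6 - (-18)·2³/(6·6) = -32 kN·m
Load 2 — point force P=19 kN at a=3/2 m (b=L-a=9/2):
  M_2 = Pa(L-x)/L  [x>a] = 19·(3/2)·(6-2)/6 = 19 kN·m
Load 3 — applied couple M₀=14 kN·m at a=4 m (b=L-a=2):
  M_3 = M₀x/L  [x≤a] = 14·2/6 = 14/3 kN·m
Superposition: M = Σ M_i = -25/3 kN·m ≈ -8.333333 kN·m

M(2) = -25/3 kN·m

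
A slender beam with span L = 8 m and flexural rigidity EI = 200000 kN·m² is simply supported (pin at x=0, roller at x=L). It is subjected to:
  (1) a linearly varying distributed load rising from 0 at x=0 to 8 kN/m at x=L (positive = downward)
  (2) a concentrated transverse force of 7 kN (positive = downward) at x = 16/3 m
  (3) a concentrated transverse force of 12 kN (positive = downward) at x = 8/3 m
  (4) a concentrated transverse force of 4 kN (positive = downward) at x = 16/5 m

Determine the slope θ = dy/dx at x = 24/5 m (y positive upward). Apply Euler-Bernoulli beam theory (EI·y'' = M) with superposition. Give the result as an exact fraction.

Load 1 — triangular load w₀=8 kN/m (0→w₀ over full span):
  θ_1 = -w₀(7L⁴-30L²x²+15x⁴)/(360LEI) = -8·(7·8⁴-30·8²·(24/5)²+15·(24/5)⁴)/(360·8·200000) = 1856/17578125 rad
Load 2 — point force P=7 kN at a=16/3 m (b=L-a=8/3):
  θ_2 = -Pb(L²-b²-3x²)/(6LEI)  [x≤a] = -7·(8/3)·(8²-(8/3)²-3·(24/5)²)/(6·8·200000) = 301/12656250 rad
Load 3 — point force P=12 kN at a=8/3 m (b=L-a=16/3):
  θ_3 = -Pa(2L²-6Lx+3x²+a²)/(6LEI)  [x>a] = -12·(8/3)·(2·8²-6·8·(24/5)+3·(24/5)²+(8/3)²)/(6·8·200000) = 184/2109375 rad
Load 4 — point force P=4 kN at a=16/5 m (b=L-a=24/5):
  θ_4 = -Pa(2L²-6Lx+3x²+a²)/(6LEI)  [x>a] = -4·(16/5)·(2·8²-6·8·(24/5)+3·(24/5)²+(16/5)²)/(6·8·200000) = 12/390625 rad
Superposition: θ = Σ θ_i = 78253/316406250 rad ≈ 0.000247 rad

θ(24/5) = 78253/316406250 rad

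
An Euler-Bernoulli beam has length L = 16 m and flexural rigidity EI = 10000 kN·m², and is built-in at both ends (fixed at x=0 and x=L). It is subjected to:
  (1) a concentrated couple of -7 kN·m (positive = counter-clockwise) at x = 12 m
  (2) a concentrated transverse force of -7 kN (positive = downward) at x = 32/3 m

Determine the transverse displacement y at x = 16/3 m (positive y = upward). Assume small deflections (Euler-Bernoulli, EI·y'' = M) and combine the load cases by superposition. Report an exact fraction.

y(16/3) = 4963/546750 m

Load 1 — applied couple M₀=-7 kN·m at a=12 m (b=L-a=4):
  y_1 = (R_Ax³/6 - M_Ax²/2)/EI  [x≤a] with R_A=-63/128, M_A=-35/16 = ((-63/128)·(16/3)³/6 - (-35/16)·(16/3)²/2)/10000 = 7/3750 m
Load 2 — point force P=-7 kN at a=32/3 m (b=L-a=16/3):
  y_2 = -Pb²x²(3aL-(3a+b)x)/(6L³EI)  [x≤a] = -(-7)·(16/3)²·(16/3)²·(3·(32/3)·16-(3·(32/3)+(16/3))·(16/3))/(6·16³·10000) = 9856/1366875 m
Superposition: y = Σ y_i = 4963/546750 m ≈ 0.009077 m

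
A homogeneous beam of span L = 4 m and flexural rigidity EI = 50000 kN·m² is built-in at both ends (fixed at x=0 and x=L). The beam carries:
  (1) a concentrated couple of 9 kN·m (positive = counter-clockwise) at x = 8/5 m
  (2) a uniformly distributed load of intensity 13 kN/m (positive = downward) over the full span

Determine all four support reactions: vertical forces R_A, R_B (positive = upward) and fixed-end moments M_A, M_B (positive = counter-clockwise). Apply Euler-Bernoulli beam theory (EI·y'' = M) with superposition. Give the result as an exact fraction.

R_A = 731/25 kN, M_A = 1381/75 kN·m, R_B = 569/25 kN, M_B = -1084/75 kN·m

Load 1 — applied couple M₀=9 kN·m at a=8/5 m (b=L-a=12/5):
  R_A = 6M₀ab/L³ = 6·9·(8/5)·(12/5)/4³ = 81/25 kN
  M_A = M₀b(2a-b)/L² = 9·(12/5)·(2·(8/5)-(12/5))/4² = 27/25 kN·m
  R_B = -6M₀ab/L³ = -6·9·(8/5)·(12/5)/4³ = -81/25 kN
  M_B = M₀a(2b-a)/L² = 9·(8/5)·(2·(12/5)-(8/5))/4² = 72/25 kN·m
Load 2 — uniform load w=13 kN/m over full span:
  R_A = wL/2 = 13·4/2 = 26 kN
  M_A = wL²/12 = 13·4²/12 = 52/3 kN·m
  R_B = wL/2 = 13·4/2 = 26 kN
  M_B = -wL²/12 = -13·4²/12 = -52/3 kN·m
Superposition: R_A = 731/25 kN, M_A = 1381/75 kN·m, R_B = 569/25 kN, M_B = -1084/75 kN·m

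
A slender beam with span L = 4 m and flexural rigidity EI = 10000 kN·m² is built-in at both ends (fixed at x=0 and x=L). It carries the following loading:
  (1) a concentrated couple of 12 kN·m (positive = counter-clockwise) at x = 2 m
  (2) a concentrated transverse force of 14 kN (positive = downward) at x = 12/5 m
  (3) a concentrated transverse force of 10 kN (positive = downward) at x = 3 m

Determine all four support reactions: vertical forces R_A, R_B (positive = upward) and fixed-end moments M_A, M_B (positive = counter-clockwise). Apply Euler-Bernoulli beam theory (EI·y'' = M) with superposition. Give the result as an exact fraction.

Load 1 — applied couple M₀=12 kN·m at a=2 m (b=L-a=2):
  R_A = 6M₀ab/L³ = 6·12·2·2/4³ = 9/2 kN
  M_A = M₀b(2a-b)/L² = 12·2·(2·2-2)/4² = 3 kN·m
  R_B = -6M₀ab/L³ = -6·12·2·2/4³ = -9/2 kN
  M_B = M₀a(2b-a)/L² = 12·2·(2·2-2)/4² = 3 kN·m
Load 2 — point force P=14 kN at a=12/5 m (b=L-a=8/5):
  R_A = Pb²(3a+b)/L³ = 14·(8/5)²·(3·(12/5)+(8/5))/4³ = 616/125 kN
  M_A = Pab²/L² = 14·(12/5)·(8/5)²/4² = 672/125 kN·m
  R_B = Pa²(a+3b)/L³ = 14·(12/5)²·((12/5)+3·(8/5))/4³ = 1134/125 kN
  M_B = -Pa²b/L² = -14·(12/5)²·(8/5)/4² = -1008/125 kN·m
Load 3 — point force P=10 kN at a=3 m (b=L-a=1):
  R_A = Pb²(3a+b)/L³ = 10·1²·(3·3+1)/4³ = 25/16 kN
  M_A = Pab²/L² = 10·3·1²/4² = 15/8 kN·m
  R_B = Pa²(a+3b)/L³ = 10·3²·(3+3·1)/4³ = 135/16 kN
  M_B = -Pa²b/L² = -10·3²·1/4² = -45/8 kN·m
Superposition: R_A = 21981/2000 kN, M_A = 10251/1000 kN·m, R_B = 26019/2000 kN, M_B = -10689/1000 kN·m

R_A = 21981/2000 kN, M_A = 10251/1000 kN·m, R_B = 26019/2000 kN, M_B = -10689/1000 kN·m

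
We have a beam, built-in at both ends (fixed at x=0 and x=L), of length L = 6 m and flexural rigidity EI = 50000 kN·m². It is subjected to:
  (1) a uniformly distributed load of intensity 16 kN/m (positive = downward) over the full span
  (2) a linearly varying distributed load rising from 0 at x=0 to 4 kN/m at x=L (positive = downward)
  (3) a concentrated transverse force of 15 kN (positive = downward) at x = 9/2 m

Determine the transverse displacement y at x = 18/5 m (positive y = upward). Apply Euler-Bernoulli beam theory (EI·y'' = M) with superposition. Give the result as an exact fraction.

Load 1 — uniform load w=16 kN/m over full span:
  y_1 = -wx²(L-x)²/(24EI) = -16·(18/5)²·(6-(18/5))²/(24·50000) = -1944/1953125 m
Load 2 — triangular load w₀=4 kN/m (0→w₀ over full span):
  y_2 = -w₀x²(L-x)²(x+2L)/(120LEI) = -4·(18/5)²·(6-(18/5))²·((18/5)+2·6)/(120·6·50000) = -6318/48828125 m
Load 3 — point force P=15 kN at a=9/2 m (b=L-a=3/2):
  y_3 = -Pb²x²(3aL-(3a+b)x)/(6L³EI)  [x≤a] = -15·(3/2)²·(18/5)²·(3·(9/2)·6-(3·(9/2)+(3/2))·(18/5))/(6·6³·50000) = -729/4000000 m
Superposition: y = Σ y_i = -16337133/12500000000 m ≈ -0.001307 m

y(18/5) = -16337133/12500000000 m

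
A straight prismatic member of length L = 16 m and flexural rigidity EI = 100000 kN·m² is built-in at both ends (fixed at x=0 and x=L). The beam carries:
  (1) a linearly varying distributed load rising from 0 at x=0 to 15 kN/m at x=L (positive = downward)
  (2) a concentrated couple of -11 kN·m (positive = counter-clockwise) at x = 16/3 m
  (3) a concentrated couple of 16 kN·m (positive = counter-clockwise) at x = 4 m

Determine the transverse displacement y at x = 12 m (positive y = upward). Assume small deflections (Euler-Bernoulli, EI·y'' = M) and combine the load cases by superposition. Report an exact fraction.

Load 1 — triangular load w₀=15 kN/m (0→w₀ over full span):
  y_1 = -w₀x²(L-x)²(x+2L)/(120LEI) = -15·12²·(16-12)²·(12+2·16)/(120·16·100000) = -99/12500 m
Load 2 — applied couple M₀=-11 kN·m at a=16/3 m (b=L-a=32/3):
  y_2 = (R_Ax³/6 - M_Ax²/2 - M₀(x-a)²/2)/EI  [x>a] with R_A=-11/12, M_A=0 = ((-11/12)·12³/6 - 0·12²/2 - (-11)·(12-(16/3))²/2)/100000 = -11/56250 m
Load 3 — applied couple M₀=16 kN·m at a=4 m (b=L-a=12):
  y_3 = (R_Ax³/6 - M_Ax²/2 - M₀(x-a)²/2)/EI  [x>a] with R_A=9/8, M_A=-3 = ((9/8)·12³/6 - (-3)·12²/2 - 16·(12-4)²/2)/100000 = 7/25000 m
Superposition: y = Σ y_i = -1763/225000 m ≈ -0.007836 m

y(12) = -1763/225000 m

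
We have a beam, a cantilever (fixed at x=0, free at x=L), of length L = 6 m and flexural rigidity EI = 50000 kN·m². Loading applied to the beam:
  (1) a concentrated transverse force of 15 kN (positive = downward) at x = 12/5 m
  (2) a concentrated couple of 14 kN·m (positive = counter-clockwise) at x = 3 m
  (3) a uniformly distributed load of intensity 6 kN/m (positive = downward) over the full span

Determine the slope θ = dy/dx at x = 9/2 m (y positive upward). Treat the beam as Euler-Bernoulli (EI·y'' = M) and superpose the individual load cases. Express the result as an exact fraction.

Load 1 — point force P=15 kN at a=12/5 m (b=L-a=18/5):
  θ_1 = -Pa²/(2EI)  [x>a] = -15·(12/5)²/(2·50000) = -27/31250 rad
Load 2 — applied couple M₀=14 kN·m at a=3 m (b=L-a=3):
  θ_2 = M₀a/EI  [x>a] = 14·3/50000 = 21/25000 rad
Load 3 — uniform load w=6 kN/m over full span:
  θ_3 = -wx(x²-3Lx+3L²)/(6EI) = -6·(9/2)·((9/2)²-3·6·(9/2)+3·6²)/(6·50000) = -1701/400000 rad
Superposition: θ = Σ θ_i = -8553/2000000 rad ≈ -0.004276 rad

θ(9/2) = -8553/2000000 rad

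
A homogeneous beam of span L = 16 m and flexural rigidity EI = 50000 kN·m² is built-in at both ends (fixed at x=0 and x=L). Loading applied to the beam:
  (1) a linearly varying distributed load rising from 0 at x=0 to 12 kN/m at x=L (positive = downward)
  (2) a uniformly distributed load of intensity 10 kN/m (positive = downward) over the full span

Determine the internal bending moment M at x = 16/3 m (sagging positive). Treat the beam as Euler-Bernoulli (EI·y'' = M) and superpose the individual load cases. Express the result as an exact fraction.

M(16/3) = 13952/135 kN·m

Load 1 — triangular load w₀=12 kN/m (0→w₀ over full span):
  M_1 = 3w₀Lx/20 - w₀L²/30 - w₀x³/(6L) = 3·12·16·(16/3)/20 - 12·16²/30 - 12·(16/3)³/(6·16) = 4352/135 kN·m
Load 2 — uniform load w=10 kN/m over full span:
  M_2 = wLx/2 - wL²/12 - wx²/2 = 10·16·(16/3)/2 - 10·16²/12 - 10·(16/3)²/2 = 640/9 kN·m
Superposition: M = Σ M_i = 13952/135 kN·m ≈ 103.348148 kN·m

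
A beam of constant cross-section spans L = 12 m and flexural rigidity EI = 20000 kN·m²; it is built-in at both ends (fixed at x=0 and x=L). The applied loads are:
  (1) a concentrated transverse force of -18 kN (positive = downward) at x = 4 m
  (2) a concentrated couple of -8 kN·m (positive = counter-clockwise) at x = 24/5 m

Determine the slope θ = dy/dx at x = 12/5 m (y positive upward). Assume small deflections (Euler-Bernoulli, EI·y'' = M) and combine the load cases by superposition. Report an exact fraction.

Load 1 — point force P=-18 kN at a=4 m (b=L-a=8):
  θ_1 = -Pb²x(2aL-(3a+b)x)/(2L³EI)  [x≤a] = -(-18)·8²·(12/5)·(2·4·12-(3·4+8)·(12/5))/(2·12³·20000) = 6/3125 rad
Load 2 — applied couple M₀=-8 kN·m at a=24/5 m (b=L-a=36/5):
  θ_2 = (R_Ax²/2 - M_Ax)/EI  [x≤a] with R_A=-24/25, M_A=-24/25 = ((-24/25)·(12/5)²/2 - (-24/25)·(12/5))/20000 = -9/390625 rad
Superposition: θ = Σ θ_i = 741/390625 rad ≈ 0.001897 rad

θ(12/5) = 741/390625 rad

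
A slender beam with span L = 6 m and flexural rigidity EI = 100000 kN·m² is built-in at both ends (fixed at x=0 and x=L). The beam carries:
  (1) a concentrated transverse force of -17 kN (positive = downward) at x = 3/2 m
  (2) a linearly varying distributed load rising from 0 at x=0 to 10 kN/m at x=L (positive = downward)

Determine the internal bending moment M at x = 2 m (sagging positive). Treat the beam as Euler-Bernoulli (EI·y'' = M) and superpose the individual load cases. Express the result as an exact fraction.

Load 1 — point force P=-17 kN at a=3/2 m (b=L-a=9/2):
  M_1 = Pa²(a+3b)(L-x)/L³ - Pa²b/L²  [x>a] = (-17)·(3/2)²·((3/2)+3·(9/2))·(6-2)/6³ - (-17)·(3/2)²·(9/2)/6² = -187/32 kN·m
Load 2 — triangular load w₀=10 kN/m (0→w₀ over full span):
  M_2 = 3w₀Lx/20 - w₀L²/30 - w₀x³/(6L) = 3·10·6·2/20 - 10·6²/30 - 10·2³/(6·6) = 34/9 kN·m
Superposition: M = Σ M_i = -595/288 kN·m ≈ -2.065972 kN·m

M(2) = -595/288 kN·m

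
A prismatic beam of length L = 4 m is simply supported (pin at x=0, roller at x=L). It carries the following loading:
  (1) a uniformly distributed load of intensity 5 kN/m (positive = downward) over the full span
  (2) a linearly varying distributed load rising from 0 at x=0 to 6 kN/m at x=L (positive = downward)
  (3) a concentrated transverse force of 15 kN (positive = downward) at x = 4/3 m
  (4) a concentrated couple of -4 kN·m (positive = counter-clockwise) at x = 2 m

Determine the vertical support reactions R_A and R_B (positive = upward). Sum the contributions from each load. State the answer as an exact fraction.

R_A = 23 kN, R_B = 24 kN

Load 1 — uniform load w=5 kN/m over full span:
  R_A = wL/2 = 5·4/2 = 10 kN
  R_B = wL/2 = 5·4/2 = 10 kN
Load 2 — triangular load w₀=6 kN/m (0→w₀ over full span):
  R_A = w₀L/6 = 6·4/6 = 4 kN
  R_B = w₀L/3 = 6·4/3 = 8 kN
Load 3 — point force P=15 kN at a=4/3 m (b=L-a=8/3):
  R_A = Pb/L = 15·(8/3)/4 = 10 kN
  R_B = Pa/L = 15·(4/3)/4 = 5 kN
Load 4 — applied couple M₀=-4 kN·m at a=2 m (b=L-a=2):
  R_A = M₀/L = (-4)/4 = -1 kN
  R_B = -M₀/L = -(-4)/4 = 1 kN
Superposition: R_A = 23 kN, R_B = 24 kN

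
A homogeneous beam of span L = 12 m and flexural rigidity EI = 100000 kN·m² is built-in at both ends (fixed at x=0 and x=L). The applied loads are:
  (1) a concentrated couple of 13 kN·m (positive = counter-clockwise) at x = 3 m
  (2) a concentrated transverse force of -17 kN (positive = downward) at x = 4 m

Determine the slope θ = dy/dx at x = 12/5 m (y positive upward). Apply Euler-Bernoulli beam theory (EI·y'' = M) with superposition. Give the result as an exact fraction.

θ(12/5) = 1711/3750000 rad

Load 1 — applied couple M₀=13 kN·m at a=3 m (b=L-a=9):
  θ_1 = (R_Ax²/2 - M_Ax)/EI  [x≤a] with R_A=39/32, M_A=-39/16 = ((39/32)·(12/5)²/2 - (-39/16)·(12/5))/100000 = 117/1250000 rad
Load 2 — point force P=-17 kN at a=4 m (b=L-a=8):
  θ_2 = -Pb²x(2aL-(3a+b)x)/(2L³EI)  [x≤a] = -(-17)·8²·(12/5)·(2·4·12-(3·4+8)·(12/5))/(2·12³·100000) = 17/46875 rad
Superposition: θ = Σ θ_i = 1711/3750000 rad ≈ 0.000456 rad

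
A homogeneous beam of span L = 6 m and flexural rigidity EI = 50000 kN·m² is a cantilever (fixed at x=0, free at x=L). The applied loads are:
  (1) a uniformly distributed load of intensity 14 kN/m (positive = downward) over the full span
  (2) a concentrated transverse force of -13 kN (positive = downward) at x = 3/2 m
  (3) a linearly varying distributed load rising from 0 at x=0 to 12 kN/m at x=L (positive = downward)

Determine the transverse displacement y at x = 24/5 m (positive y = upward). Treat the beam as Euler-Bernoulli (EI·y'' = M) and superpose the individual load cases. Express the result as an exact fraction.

Load 1 — uniform load w=14 kN/m over full span:
  y_1 = -wx²(x²-4Lx+6L²)/(24EI) = -14·(24/5)²·((24/5)²-4·6·(24/5)+6·6²)/(24·50000) = -65016/1953125 m
Load 2 — point force P=-13 kN at a=3/2 m (b=L-a=9/2):
  y_2 = -Pa²(3x-a)/(6EI)  [x>a] = -(-13)·(3/2)²·(3·(24/5)-(3/2))/(6·50000) = 5031/4000000 m
Load 3 — triangular load w₀=12 kN/m (0→w₀ over full span):
  y_3 = (w₀Lx³/12-w₀L²x²/6-w₀x⁵/(120L))/EI = (12·6·(24/5)³/12-12·6²·(24/5)²/6-12·(24/5)⁵/(120·6))/50000 = -1013472/48828125 m
Superposition: y = Σ y_i = -659829357/12500000000 m ≈ -0.052786 m

y(24/5) = -659829357/12500000000 m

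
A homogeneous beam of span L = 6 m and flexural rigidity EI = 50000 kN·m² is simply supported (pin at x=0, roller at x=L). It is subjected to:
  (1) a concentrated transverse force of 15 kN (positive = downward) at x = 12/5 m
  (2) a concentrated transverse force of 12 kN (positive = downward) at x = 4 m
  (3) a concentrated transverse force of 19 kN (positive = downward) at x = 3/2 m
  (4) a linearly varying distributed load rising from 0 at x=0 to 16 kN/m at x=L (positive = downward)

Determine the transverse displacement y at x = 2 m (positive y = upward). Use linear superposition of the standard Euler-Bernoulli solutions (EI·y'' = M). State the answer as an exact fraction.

Load 1 — point force P=15 kN at a=12/5 m (b=L-a=18/5):
  y_1 = -Pbx(L²-b²-x²)/(6LEI)  [x≤a] = -15·(18/5)·2·(6²-(18/5)²-2²)/(6·6·50000) = -357/312500 m
Load 2 — point force P=12 kN at a=4 m (b=L-a=2):
  y_2 = -Pbx(L²-b²-x²)/(6LEI)  [x≤a] = -12·2·2·(6²-2²-2²)/(6·6·50000) = -7/9375 m
Load 3 — point force P=19 kN at a=3/2 m (b=L-a=9/2):
  y_3 = -Pa(L-x)(2Lx-a²-x²)/(6LEI)  [x>a] = -19·(3/2)·(6-2)·(2·6·2-(3/2)²-2²)/(6·6·50000) = -1349/1200000 m
Load 4 — triangular load w₀=16 kN/m (0→w₀ over full span):
  y_4 = -w₀x(7L⁴-10L²x²+3x⁴)/(360LEI) = -16·2·(7·6⁴-10·6²·2²+3·2⁴)/(360·6·50000) = -64/28125 m
Superposition: y = Σ y_i = -475991/90000000 m ≈ -0.005289 m

y(2) = -475991/90000000 m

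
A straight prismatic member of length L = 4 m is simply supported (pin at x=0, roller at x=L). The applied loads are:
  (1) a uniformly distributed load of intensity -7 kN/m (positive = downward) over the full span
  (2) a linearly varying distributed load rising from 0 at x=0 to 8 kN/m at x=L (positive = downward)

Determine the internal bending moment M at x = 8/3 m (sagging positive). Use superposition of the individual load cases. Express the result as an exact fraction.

Load 1 — uniform load w=-7 kN/m over full span:
  M_1 = wx(L-x)/2 = (-7)·(8/3)·(4-(8/3))/2 = -112/9 kN·m
Load 2 — triangular load w₀=8 kN/m (0→w₀ over full span):
  M_2 = w₀Lx/6 - w₀x³/(6L) = 8·4·(8/3)/6 - 8·(8/3)³/(6·4) = 640/81 kN·m
Superposition: M = Σ M_i = -368/81 kN·m ≈ -4.543210 kN·m

M(8/3) = -368/81 kN·m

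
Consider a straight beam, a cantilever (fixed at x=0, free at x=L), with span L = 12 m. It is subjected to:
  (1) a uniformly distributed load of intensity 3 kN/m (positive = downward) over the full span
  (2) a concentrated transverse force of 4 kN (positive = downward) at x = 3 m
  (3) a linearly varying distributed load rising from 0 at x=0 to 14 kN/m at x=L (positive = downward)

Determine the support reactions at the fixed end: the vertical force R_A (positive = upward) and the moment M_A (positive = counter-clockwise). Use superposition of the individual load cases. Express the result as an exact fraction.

Load 1 — uniform load w=3 kN/m over full span:
  R_A = wL = 3·12 = 36 kN
  M_A = wL²/2 = 3·12²/2 = 216 kN·m
Load 2 — point force P=4 kN at a=3 m (b=L-a=9):
  R_A = P = 4 kN
  M_A = Pa = 4·3 = 12 kN·m
Load 3 — triangular load w₀=14 kN/m (0→w₀ over full span):
  R_A = w₀L/2 = 14·12/2 = 84 kN
  M_A = w₀L²/3 = 14·12²/3 = 672 kN·m
Superposition: R_A = 124 kN, M_A = 900 kN·m

R_A = 124 kN, M_A = 900 kN·m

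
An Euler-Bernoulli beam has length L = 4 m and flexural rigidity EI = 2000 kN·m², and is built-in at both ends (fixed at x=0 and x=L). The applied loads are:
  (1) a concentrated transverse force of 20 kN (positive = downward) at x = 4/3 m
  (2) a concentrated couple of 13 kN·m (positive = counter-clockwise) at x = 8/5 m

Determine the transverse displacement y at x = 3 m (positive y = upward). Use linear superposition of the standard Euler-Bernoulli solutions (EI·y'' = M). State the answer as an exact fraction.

y(3) = -647/1620000 m

Load 1 — point force P=20 kN at a=4/3 m (b=L-a=8/3):
  y_1 = -Pa²(L-x)²(3bL-(3b+a)(L-x))/(6L³EI)  [x>a] = -20·(4/3)²·(4-3)²·(3·(8/3)·4-(3·(8/3)+(4/3))·(4-3))/(6·4³·2000) = -17/16200 m
Load 2 — applied couple M₀=13 kN·m at a=8/5 m (b=L-a=12/5):
  y_2 = (R_Ax³/6 - M_Ax²/2 - M₀(x-a)²/2)/EI  [x>a] with R_A=117/25, M_A=39/25 = ((117/25)·3³/6 - (39/25)·3²/2 - 13·(3-(8/5))²/2)/2000 = 13/20000 m
Superposition: y = Σ y_i = -647/1620000 m ≈ -0.000399 m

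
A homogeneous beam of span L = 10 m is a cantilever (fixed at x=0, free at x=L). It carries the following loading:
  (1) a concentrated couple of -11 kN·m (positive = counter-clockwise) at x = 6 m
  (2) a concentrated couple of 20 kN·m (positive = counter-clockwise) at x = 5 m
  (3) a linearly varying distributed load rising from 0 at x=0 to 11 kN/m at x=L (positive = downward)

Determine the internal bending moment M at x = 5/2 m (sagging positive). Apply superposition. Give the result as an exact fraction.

Load 1 — applied couple M₀=-11 kN·m at a=6 m (b=L-a=4):
  M_1 = M₀  [x≤a] = (-11) = -11 kN·m
Load 2 — applied couple M₀=20 kN·m at a=5 m (b=L-a=5):
  M_2 = M₀  [x≤a] = 20 = 20 kN·m
Load 3 — triangular load w₀=11 kN/m (0→w₀ over full span):
  M_3 = w₀Lx/2 - w₀L²/3 - w₀x³/(6L) = 11·10·(5/2)/2 - 11·10²/3 - 11·(5/2)³/(6·10) = -7425/32 kN·m
Superposition: M = Σ M_i = -7137/32 kN·m ≈ -223.031250 kN·m

M(5/2) = -7137/32 kN·m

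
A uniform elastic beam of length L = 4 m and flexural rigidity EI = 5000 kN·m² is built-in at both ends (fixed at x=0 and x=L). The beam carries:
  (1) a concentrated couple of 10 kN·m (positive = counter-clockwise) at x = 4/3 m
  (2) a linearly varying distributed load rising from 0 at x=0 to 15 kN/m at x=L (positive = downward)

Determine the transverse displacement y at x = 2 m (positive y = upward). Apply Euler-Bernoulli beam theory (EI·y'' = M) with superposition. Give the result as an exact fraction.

y(2) = -1/1800 m

Load 1 — applied couple M₀=10 kN·m at a=4/3 m (b=L-a=8/3):
  y_1 = (R_Ax³/6 - M_Ax²/2 - M₀(x-a)²/2)/EI  [x>a] with R_A=10/3, M_A=0 = ((10/3)·2³/6 - 0·2²/2 - 10·(2-(4/3))²/2)/5000 = 1/2250 m
Load 2 — triangular load w₀=15 kN/m (0→w₀ over full span):
  y_2 = -w₀x²(L-x)²(x+2L)/(120LEI) = -15·2²·(4-2)²·(2+2·4)/(120·4·5000) = -1/1000 m
Superposition: y = Σ y_i = -1/1800 m ≈ -0.000556 m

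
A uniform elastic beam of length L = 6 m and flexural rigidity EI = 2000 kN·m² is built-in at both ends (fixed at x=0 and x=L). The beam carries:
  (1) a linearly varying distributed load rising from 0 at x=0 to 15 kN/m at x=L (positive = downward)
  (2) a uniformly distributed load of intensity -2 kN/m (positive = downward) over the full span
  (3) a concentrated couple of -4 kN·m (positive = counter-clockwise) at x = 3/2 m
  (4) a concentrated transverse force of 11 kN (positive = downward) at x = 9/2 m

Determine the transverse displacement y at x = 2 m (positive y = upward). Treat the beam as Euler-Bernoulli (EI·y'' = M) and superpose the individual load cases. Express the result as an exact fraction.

y(2) = -923/96000 m

Load 1 — triangular load w₀=15 kN/m (0→w₀ over full span):
  y_1 = -w₀x²(L-x)²(x+2L)/(120LEI) = -15·2²·(6-2)²·(2+2·6)/(120·6·2000) = -7/750 m
Load 2 — uniform load w=-2 kN/m over full span:
  y_2 = -wx²(L-x)²/(24EI) = -(-2)·2²·(6-2)²/(24·2000) = 1/375 m
Load 3 — applied couple M₀=-4 kN·m at a=3/2 m (b=L-a=9/2):
  y_3 = (R_Ax³/6 - M_Ax²/2 - M₀(x-a)²/2)/EI  [x>a] with R_A=-3/4, M_A=3/4 = ((-3/4)·2³/6 - (3/4)·2²/2 - (-4)·(2-(3/2))²/2)/2000 = -1/1000 m
Load 4 — point force P=11 kN at a=9/2 m (b=L-a=3/2):
  y_4 = -Pb²x²(3aL-(3a+b)x)/(6L³EI)  [x≤a] = -11·(3/2)²·2²·(3·(9/2)·6-(3·(9/2)+(3/2))·2)/(6·6³·2000) = -187/96000 m
Superposition: y = Σ y_i = -923/96000 m ≈ -0.009615 m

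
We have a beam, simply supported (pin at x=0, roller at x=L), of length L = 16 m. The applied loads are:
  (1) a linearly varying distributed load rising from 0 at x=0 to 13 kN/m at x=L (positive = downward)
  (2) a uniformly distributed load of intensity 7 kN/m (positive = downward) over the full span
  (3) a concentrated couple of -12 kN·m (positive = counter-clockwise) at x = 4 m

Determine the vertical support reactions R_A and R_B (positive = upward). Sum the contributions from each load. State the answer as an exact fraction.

R_A = 1079/12 kN, R_B = 1513/12 kN

Load 1 — triangular load w₀=13 kN/m (0→w₀ over full span):
  R_A = w₀L/6 = 13·16/6 = 104/3 kN
  R_B = w₀L/3 = 13·16/3 = 208/3 kN
Load 2 — uniform load w=7 kN/m over full span:
  R_A = wL/2 = 7·16/2 = 56 kN
  R_B = wL/2 = 7·16/2 = 56 kN
Load 3 — applied couple M₀=-12 kN·m at a=4 m (b=L-a=12):
  R_A = M₀/L = (-12)/16 = -3/4 kN
  R_B = -M₀/L = -(-12)/16 = 3/4 kN
Superposition: R_A = 1079/12 kN, R_B = 1513/12 kN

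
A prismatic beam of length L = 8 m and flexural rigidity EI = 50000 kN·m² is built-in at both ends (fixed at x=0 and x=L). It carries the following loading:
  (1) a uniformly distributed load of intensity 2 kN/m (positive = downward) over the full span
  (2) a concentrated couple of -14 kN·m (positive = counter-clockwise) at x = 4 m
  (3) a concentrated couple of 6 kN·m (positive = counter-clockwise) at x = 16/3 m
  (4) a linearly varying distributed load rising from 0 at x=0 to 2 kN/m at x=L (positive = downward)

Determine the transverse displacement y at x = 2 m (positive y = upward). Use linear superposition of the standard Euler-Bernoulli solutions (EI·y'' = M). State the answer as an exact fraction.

y(2) = -497/1500000 m

Load 1 — uniform load w=2 kN/m over full span:
  y_1 = -wx²(L-x)²/(24EI) = -2·2²·(8-2)²/(24·50000) = -3/12500 m
Load 2 — applied couple M₀=-14 kN·m at a=4 m (b=L-a=4):
  y_2 = (R_Ax³/6 - M_Ax²/2)/EI  [x≤a] with R_A=-21/8, M_A=-7/2 = ((-21/8)·2³/6 - (-7/2)·2²/2)/50000 = 7/100000 m
Load 3 — applied couple M₀=6 kN·m at a=16/3 m (b=L-a=8/3):
  y_3 = (R_Ax³/6 - M_Ax²/2)/EI  [x≤a] with R_A=1, M_A=2 = (1·2³/6 - 2·2²/2)/50000 = -1/18750 m
Load 4 — triangular load w₀=2 kN/m (0→w₀ over full span):
  y_4 = -w₀x²(L-x)²(x+2L)/(120LEI) = -2·2²·(8-2)²·(2+2·8)/(120·8·50000) = -27/250000 m
Superposition: y = Σ y_i = -497/1500000 m ≈ -0.000331 m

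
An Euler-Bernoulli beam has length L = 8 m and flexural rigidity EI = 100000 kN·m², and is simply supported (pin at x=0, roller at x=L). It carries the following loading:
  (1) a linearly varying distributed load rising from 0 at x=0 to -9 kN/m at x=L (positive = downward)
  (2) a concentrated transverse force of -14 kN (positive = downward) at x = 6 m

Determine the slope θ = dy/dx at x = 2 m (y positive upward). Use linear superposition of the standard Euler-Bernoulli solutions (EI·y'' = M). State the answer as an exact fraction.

θ(2) = 1887/2000000 rad

Load 1 — triangular load w₀=-9 kN/m (0→w₀ over full span):
  θ_1 = -w₀(7L⁴-30L²x²+15x⁴)/(360LEI) = -(-9)·(7·8⁴-30·8²·2²+15·2⁴)/(360·8·100000) = 1327/2000000 rad
Load 2 — point force P=-14 kN at a=6 m (b=L-a=2):
  θ_2 = -Pb(L²-b²-3x²)/(6LEI)  [x≤a] = -(-14)·2·(8²-2²-3·2²)/(6·8·100000) = 7/25000 rad
Superposition: θ = Σ θ_i = 1887/2000000 rad ≈ 0.000944 rad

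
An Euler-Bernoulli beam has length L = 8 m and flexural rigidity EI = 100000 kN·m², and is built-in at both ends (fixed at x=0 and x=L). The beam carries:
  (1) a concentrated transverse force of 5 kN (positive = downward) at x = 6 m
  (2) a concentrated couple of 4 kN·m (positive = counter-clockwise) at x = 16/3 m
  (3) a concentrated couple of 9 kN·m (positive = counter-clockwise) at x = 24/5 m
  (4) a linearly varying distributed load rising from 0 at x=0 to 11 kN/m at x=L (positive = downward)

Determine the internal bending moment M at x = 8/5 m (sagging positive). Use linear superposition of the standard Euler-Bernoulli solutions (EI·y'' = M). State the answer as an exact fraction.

Load 1 — point force P=5 kN at a=6 m (b=L-a=2):
  M_1 = Pb²(3a+b)x/L³ - Pab²/L²  [x≤a] = 5·2²·(3·6+2)·(8/5)/8³ - 5·6·2²/8² = -5/8 kN·m
Load 2 — applied couple M₀=4 kN·m at a=16/3 m (b=L-a=8/3):
  M_2 = R_Ax - M_A  [x≤a] with R_A=2/3, M_A=4/3 = (2/3)·(8/5) - (4/3) = -4/15 kN·m
Load 3 — applied couple M₀=9 kN·m at a=24/5 m (b=L-a=16/5):
  M_3 = R_Ax - M_A  [x≤a] with R_A=81/50, M_A=72/25 = (81/50)·(8/5) - (72/25) = -36/125 kN·m
Load 4 — triangular load w₀=11 kN/m (0→w₀ over full span):
  M_4 = 3w₀Lx/20 - w₀L²/30 - w₀x³/(6L) = 3·11·8·(8/5)/20 - 11·8²/30 - 11·(8/5)³/(6·8) = -1232/375 kN·m
Superposition: M = Σ M_i = -893/200 kN·m ≈ -4.465000 kN·m

M(8/5) = -893/200 kN·m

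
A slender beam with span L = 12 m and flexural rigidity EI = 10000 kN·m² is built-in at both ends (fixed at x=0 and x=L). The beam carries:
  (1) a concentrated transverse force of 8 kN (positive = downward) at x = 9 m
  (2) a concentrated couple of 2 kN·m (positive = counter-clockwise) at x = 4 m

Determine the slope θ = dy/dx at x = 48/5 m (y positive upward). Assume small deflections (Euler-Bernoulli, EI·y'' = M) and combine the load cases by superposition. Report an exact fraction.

Load 1 — point force P=8 kN at a=9 m (b=L-a=3):
  θ_1 = Pa²(L-x)(2bL-(3b+a)(L-x))/(2L³EI)  [x>a] = 8·9²·(12-(48/5))·(2·3·12-(3·3+9)·(12-(48/5)))/(2·12³·10000) = 81/62500 rad
Load 2 — applied couple M₀=2 kN·m at a=4 m (b=L-a=8):
  θ_2 = (R_Ax²/2 - M_Ax - M₀(x-a))/EI  [x>a] with R_A=2/9, M_A=0 = ((2/9)·(48/5)²/2 - 0·(48/5) - 2·((48/5)-4))/10000 = -3/31250 rad
Superposition: θ = Σ θ_i = 3/2500 rad ≈ 0.001200 rad

θ(48/5) = 3/2500 rad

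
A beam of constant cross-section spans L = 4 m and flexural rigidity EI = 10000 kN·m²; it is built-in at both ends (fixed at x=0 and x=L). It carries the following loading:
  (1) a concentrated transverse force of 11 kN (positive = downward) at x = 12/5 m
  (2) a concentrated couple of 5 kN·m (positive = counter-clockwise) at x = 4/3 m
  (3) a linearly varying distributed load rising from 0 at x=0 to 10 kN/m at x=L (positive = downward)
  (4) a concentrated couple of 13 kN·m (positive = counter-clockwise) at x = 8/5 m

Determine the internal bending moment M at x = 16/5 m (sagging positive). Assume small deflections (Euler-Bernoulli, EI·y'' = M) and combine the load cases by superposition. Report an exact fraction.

Load 1 — point force P=11 kN at a=12/5 m (b=L-a=8/5):
  M_1 = Pa²(a+3b)(L-x)/L³ - Pa²b/L²  [x>a] = 11·(12/5)²·((12/5)+3·(8/5))·(4-(16/5))/4³ - 11·(12/5)²·(8/5)/4² = -396/625 kN·m
Load 2 — applied couple M₀=5 kN·m at a=4/3 m (b=L-a=8/3):
  M_2 = R_Ax - M_A - M₀  [x>a] with R_A=5/3, M_A=0 = (5/3)·(16/5) - 0 - 5 = 1/3 kN·m
Load 3 — triangular load w₀=10 kN/m (0→w₀ over full span):
  M_3 = 3w₀Lx/20 - w₀L²/30 - w₀x³/(6L) = 3·10·4·(16/5)/20 - 10·4²/30 - 10·(16/5)³/(6·4) = 16/75 kN·m
Load 4 — applied couple M₀=13 kN·m at a=8/5 m (b=L-a=12/5):
  M_4 = R_Ax - M_A - M₀  [x>a] with R_A=117/25, M_A=39/25 = (117/25)·(16/5) - (39/25) - 13 = 52/125 kN·m
Superposition: M = Σ M_i = 617/1875 kN·m ≈ 0.329067 kN·m

M(16/5) = 617/1875 kN·m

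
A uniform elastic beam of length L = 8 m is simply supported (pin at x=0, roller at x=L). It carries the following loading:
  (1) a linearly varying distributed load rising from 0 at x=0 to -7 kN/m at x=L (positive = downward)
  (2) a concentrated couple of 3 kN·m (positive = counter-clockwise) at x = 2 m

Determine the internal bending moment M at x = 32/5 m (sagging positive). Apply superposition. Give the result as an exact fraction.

Load 1 — triangular load w₀=-7 kN/m (0→w₀ over full span):
  M_1 = w₀Lx/6 - w₀x³/(6L) = (-7)·8·(32/5)/6 - (-7)·(32/5)³/(6·8) = -2688/125 kN·m
Load 2 — applied couple M₀=3 kN·m at a=2 m (b=L-a=6):
  M_2 = M₀x/L - M₀  [x>a] = 3·(32/5)/8 - 3 = -3/5 kN·m
Superposition: M = Σ M_i = -2763/125 kN·m ≈ -22.104000 kN·m

M(32/5) = -2763/125 kN·m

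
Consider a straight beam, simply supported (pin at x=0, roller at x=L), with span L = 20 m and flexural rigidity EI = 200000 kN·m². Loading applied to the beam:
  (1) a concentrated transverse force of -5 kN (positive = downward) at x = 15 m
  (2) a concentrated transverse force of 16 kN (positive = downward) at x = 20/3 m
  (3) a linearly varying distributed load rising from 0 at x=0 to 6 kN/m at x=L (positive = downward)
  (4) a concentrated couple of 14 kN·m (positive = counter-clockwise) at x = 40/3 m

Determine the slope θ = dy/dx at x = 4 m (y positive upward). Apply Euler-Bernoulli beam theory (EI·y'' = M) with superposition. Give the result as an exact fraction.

Load 1 — point force P=-5 kN at a=15 m (b=L-a=5):
  θ_1 = -Pb(L²-b²-3x²)/(6LEI)  [x≤a] = -(-5)·5·(20²-5²-3·4²)/(6·20·200000) = 109/320000 rad
Load 2 — point force P=16 kN at a=20/3 m (b=L-a=40/3):
  θ_2 = -Pb(L²-b²-3x²)/(6LEI)  [x≤a] = -16·(40/3)·(20²-(40/3)²-3·4²)/(6·20·200000) = -392/253125 rad
Load 3 — triangular load w₀=6 kN/m (0→w₀ over full span):
  θ_3 = -w₀(7L⁴-30L²x²+15x⁴)/(360LEI) = -6·(7·20⁴-30·20²·4²+15·4⁴)/(360·20·200000) = -182/46875 rad
Load 4 — applied couple M₀=14 kN·m at a=40/3 m (b=L-a=20/3):
  θ_4 = (M₀x²/(2L)+C₁)/EI  [x≤a] with C₁=M₀(3b²-L²)/(6L)=-280/9 = (14·4²/(2·20)+(-280/9))/200000 = -287/2250000 rad
Superposition: θ = Σ θ_i = -3381419/648000000 rad ≈ -0.005218 rad

θ(4) = -3381419/648000000 rad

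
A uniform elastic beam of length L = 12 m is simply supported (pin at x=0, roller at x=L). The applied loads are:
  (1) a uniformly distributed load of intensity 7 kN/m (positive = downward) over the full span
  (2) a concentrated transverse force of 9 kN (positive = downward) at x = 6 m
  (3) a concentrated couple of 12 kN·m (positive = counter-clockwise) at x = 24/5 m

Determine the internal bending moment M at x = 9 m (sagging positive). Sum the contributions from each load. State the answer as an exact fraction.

M(9) = 105 kN·m

Load 1 — uniform load w=7 kN/m over full span:
  M_1 = wx(L-x)/2 = 7·9·(12-9)/2 = 189/2 kN·m
Load 2 — point force P=9 kN at a=6 m (b=L-a=6):
  M_2 = Pa(L-x)/L  [x>a] = 9·6·(12-9)/12 = 27/2 kN·m
Load 3 — applied couple M₀=12 kN·m at a=24/5 m (b=L-a=36/5):
  M_3 = M₀x/L - M₀  [x>a] = 12·9/12 - 12 = -3 kN·m
Superposition: M = Σ M_i = 105 kN·m ≈ 105.000000 kN·m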